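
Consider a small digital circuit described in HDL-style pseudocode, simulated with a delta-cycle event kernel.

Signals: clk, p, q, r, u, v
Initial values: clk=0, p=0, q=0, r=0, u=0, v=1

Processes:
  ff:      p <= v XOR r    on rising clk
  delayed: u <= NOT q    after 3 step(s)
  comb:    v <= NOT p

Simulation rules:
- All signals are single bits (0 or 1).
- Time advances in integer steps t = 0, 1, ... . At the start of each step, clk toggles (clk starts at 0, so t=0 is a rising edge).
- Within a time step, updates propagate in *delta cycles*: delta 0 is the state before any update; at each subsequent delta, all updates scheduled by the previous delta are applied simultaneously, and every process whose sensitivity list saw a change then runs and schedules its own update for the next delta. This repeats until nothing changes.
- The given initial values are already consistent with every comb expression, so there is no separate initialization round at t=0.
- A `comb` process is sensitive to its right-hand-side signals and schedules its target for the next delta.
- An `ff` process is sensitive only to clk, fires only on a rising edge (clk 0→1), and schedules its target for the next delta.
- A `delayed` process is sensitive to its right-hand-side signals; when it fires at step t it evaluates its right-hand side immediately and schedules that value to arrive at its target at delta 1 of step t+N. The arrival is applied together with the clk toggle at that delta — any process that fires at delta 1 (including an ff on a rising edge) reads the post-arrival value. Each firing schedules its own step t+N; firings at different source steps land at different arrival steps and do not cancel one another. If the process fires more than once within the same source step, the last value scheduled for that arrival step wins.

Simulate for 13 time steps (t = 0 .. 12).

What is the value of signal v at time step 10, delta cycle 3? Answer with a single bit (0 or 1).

1

t=0 Δ0: q=0 p=0 clk=0 v=1 u=0 r=0
  Δ1: clk:0→1
  Δ2: p:0→1
  Δ3: v:1→0
  (3Δ to stable)
t=1 Δ0: q=0 p=1 clk=1 v=0 u=0 r=0
  Δ1: clk:1→0
  (1Δ to stable)
t=2 Δ0: q=0 p=1 clk=0 v=0 u=0 r=0
  Δ1: clk:0→1
  Δ2: p:1→0
  Δ3: v:0→1
  (3Δ to stable)
t=3 Δ0: q=0 p=0 clk=1 v=1 u=0 r=0
  Δ1: clk:1→0
  (1Δ to stable)
t=4 Δ0: q=0 p=0 clk=0 v=1 u=0 r=0
  Δ1: clk:0→1
  Δ2: p:0→1
  Δ3: v:1→0
  (3Δ to stable)
t=5 Δ0: q=0 p=1 clk=1 v=0 u=0 r=0
  Δ1: clk:1→0
  (1Δ to stable)
t=6 Δ0: q=0 p=1 clk=0 v=0 u=0 r=0
  Δ1: clk:0→1
  Δ2: p:1→0
  Δ3: v:0→1
  (3Δ to stable)
t=7 Δ0: q=0 p=0 clk=1 v=1 u=0 r=0
  Δ1: clk:1→0
  (1Δ to stable)
t=8 Δ0: q=0 p=0 clk=0 v=1 u=0 r=0
  Δ1: clk:0→1
  Δ2: p:0→1
  Δ3: v:1→0
  (3Δ to stable)
t=9 Δ0: q=0 p=1 clk=1 v=0 u=0 r=0
  Δ1: clk:1→0
  (1Δ to stable)
t=10 Δ0: q=0 p=1 clk=0 v=0 u=0 r=0
  Δ1: clk:0→1
  Δ2: p:1→0
  Δ3: v:0→1
  (3Δ to stable)
t=11 Δ0: q=0 p=0 clk=1 v=1 u=0 r=0
  Δ1: clk:1→0
  (1Δ to stable)
t=12 Δ0: q=0 p=0 clk=0 v=1 u=0 r=0
  Δ1: clk:0→1
  Δ2: p:0→1
  Δ3: v:1→0
  (3Δ to stable)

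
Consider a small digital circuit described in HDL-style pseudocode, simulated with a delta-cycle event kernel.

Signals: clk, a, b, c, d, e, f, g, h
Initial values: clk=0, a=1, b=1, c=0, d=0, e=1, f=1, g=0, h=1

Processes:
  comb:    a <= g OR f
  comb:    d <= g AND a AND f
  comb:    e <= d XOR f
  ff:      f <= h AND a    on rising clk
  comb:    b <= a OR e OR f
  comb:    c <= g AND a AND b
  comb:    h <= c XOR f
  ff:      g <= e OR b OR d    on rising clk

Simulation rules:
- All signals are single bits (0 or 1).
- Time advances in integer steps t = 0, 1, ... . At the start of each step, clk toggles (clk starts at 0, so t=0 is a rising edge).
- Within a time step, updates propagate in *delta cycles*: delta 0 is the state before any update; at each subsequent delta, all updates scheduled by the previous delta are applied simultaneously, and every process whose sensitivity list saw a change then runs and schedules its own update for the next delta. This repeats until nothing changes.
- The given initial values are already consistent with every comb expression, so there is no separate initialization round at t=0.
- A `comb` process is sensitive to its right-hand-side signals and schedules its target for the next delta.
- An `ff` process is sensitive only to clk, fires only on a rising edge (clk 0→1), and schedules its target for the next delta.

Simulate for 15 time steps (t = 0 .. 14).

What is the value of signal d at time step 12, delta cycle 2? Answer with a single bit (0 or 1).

[bits: d,g,c,f,h,b,a,e,clk]
t=0: Δ0=000111110 Δ1=000111111 Δ2=010111111 Δ3=111111111 Δ4=111101101 | 4Δ
t=1: Δ0=111101101 Δ1=111101100 | 1Δ
t=2: Δ0=111101100 Δ1=111101101 Δ2=111001101 Δ3=011011111 Δ4=011011101 | 4Δ
t=3: Δ0=011011101 Δ1=011011100 | 1Δ
t=4: Δ0=011011100 Δ1=011011101 Δ2=011111101 Δ3=111101111 Δ4=111101101 | 4Δ
t=5: Δ0=111101101 Δ1=111101100 | 1Δ
t=6: Δ0=111101100 Δ1=111101101 Δ2=111001101 Δ3=011011111 Δ4=011011101 | 4Δ
t=7: Δ0=011011101 Δ1=011011100 | 1Δ
t=8: Δ0=011011100 Δ1=011011101 Δ2=011111101 Δ3=111101111 Δ4=111101101 | 4Δ
t=9: Δ0=111101101 Δ1=111101100 | 1Δ
t=10: Δ0=111101100 Δ1=111101101 Δ2=111001101 Δ3=011011111 Δ4=011011101 | 4Δ
t=11: Δ0=011011101 Δ1=011011100 | 1Δ
t=12: Δ0=011011100 Δ1=011011101 Δ2=011111101 Δ3=111101111 Δ4=111101101 | 4Δ
t=13: Δ0=111101101 Δ1=111101100 | 1Δ
t=14: Δ0=111101100 Δ1=111101101 Δ2=111001101 Δ3=011011111 Δ4=011011101 | 4Δ

0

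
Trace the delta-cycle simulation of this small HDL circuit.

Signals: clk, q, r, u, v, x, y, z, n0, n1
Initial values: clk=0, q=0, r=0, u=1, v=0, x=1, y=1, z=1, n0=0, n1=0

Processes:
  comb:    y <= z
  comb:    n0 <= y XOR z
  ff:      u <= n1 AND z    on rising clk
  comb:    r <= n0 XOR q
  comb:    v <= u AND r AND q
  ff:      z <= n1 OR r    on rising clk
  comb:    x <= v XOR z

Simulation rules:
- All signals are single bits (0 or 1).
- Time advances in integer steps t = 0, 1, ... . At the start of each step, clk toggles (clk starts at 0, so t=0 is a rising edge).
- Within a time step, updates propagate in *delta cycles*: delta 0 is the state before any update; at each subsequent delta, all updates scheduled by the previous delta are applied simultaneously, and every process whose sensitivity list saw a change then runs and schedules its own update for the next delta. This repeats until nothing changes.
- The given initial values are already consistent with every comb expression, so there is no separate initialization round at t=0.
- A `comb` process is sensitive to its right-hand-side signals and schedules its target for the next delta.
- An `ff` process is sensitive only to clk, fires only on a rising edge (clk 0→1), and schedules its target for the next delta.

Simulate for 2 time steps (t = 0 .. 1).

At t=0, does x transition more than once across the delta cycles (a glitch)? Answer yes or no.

no

t0.Δ0 z=1 r=0 q=0 n0=0 clk=0 x=1 y=1 u=1 n1=0 v=0
t0.Δ1 z=1 r=0 q=0 n0=0 clk=1 x=1 y=1 u=1 n1=0 v=0
t0.Δ2 z=0 r=0 q=0 n0=0 clk=1 x=1 y=1 u=0 n1=0 v=0
t0.Δ3 z=0 r=0 q=0 n0=1 clk=1 x=0 y=0 u=0 n1=0 v=0
t0.Δ4 z=0 r=1 q=0 n0=0 clk=1 x=0 y=0 u=0 n1=0 v=0
t0.Δ5 z=0 r=0 q=0 n0=0 clk=1 x=0 y=0 u=0 n1=0 v=0
t1.Δ0 z=0 r=0 q=0 n0=0 clk=1 x=0 y=0 u=0 n1=0 v=0
t1.Δ1 z=0 r=0 q=0 n0=0 clk=0 x=0 y=0 u=0 n1=0 v=0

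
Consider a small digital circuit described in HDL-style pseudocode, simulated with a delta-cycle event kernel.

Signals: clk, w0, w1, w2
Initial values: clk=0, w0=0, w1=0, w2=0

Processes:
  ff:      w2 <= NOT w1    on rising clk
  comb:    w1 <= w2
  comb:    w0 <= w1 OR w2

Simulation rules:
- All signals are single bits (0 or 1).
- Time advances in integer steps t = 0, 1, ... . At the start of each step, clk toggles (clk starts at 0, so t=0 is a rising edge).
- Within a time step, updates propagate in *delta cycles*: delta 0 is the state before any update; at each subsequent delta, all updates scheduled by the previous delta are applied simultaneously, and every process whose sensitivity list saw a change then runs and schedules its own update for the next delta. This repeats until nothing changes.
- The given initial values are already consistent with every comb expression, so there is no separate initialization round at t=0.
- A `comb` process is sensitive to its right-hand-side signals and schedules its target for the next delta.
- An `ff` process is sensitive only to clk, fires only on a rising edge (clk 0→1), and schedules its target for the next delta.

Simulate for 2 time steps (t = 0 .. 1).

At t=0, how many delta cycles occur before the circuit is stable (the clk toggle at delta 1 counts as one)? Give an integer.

3

t=0 Δ0: clk=0 w0=0 w1=0 w2=0
  Δ1: clk:0→1
  Δ2: w2:0→1
  Δ3: w0:0→1, w1:0→1
  (3Δ to stable)
t=1 Δ0: clk=1 w0=1 w1=1 w2=1
  Δ1: clk:1→0
  (1Δ to stable)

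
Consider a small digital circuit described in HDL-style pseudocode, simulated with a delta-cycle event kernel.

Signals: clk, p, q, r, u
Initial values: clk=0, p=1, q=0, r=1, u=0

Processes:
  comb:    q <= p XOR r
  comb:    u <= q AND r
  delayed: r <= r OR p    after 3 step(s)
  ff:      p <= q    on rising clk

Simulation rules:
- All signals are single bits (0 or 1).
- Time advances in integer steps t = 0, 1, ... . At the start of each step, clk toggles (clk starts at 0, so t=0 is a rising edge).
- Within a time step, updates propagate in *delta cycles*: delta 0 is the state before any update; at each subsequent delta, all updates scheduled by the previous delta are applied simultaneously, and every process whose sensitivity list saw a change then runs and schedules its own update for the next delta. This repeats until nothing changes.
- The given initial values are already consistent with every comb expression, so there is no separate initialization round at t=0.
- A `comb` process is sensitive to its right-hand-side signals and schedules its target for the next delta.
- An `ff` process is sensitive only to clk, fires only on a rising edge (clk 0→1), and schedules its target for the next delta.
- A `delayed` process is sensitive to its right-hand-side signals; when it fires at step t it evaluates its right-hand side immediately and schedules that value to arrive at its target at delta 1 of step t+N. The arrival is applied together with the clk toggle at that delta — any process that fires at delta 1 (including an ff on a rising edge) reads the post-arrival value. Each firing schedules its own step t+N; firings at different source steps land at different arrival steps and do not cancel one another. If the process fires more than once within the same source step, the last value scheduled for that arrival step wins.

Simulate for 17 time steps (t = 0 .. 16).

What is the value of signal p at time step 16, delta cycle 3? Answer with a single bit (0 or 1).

t0.Δ0 u=0 q=0 r=1 p=1 clk=0
t0.Δ1 u=0 q=0 r=1 p=1 clk=1
t0.Δ2 u=0 q=0 r=1 p=0 clk=1
t0.Δ3 u=0 q=1 r=1 p=0 clk=1
t0.Δ4 u=1 q=1 r=1 p=0 clk=1
t1.Δ0 u=1 q=1 r=1 p=0 clk=1
t1.Δ1 u=1 q=1 r=1 p=0 clk=0
t2.Δ0 u=1 q=1 r=1 p=0 clk=0
t2.Δ1 u=1 q=1 r=1 p=0 clk=1
t2.Δ2 u=1 q=1 r=1 p=1 clk=1
t2.Δ3 u=1 q=0 r=1 p=1 clk=1
t2.Δ4 u=0 q=0 r=1 p=1 clk=1
t3.Δ0 u=0 q=0 r=1 p=1 clk=1
t3.Δ1 u=0 q=0 r=1 p=1 clk=0
t4.Δ0 u=0 q=0 r=1 p=1 clk=0
t4.Δ1 u=0 q=0 r=1 p=1 clk=1
t4.Δ2 u=0 q=0 r=1 p=0 clk=1
t4.Δ3 u=0 q=1 r=1 p=0 clk=1
t4.Δ4 u=1 q=1 r=1 p=0 clk=1
t5.Δ0 u=1 q=1 r=1 p=0 clk=1
t5.Δ1 u=1 q=1 r=1 p=0 clk=0
t6.Δ0 u=1 q=1 r=1 p=0 clk=0
t6.Δ1 u=1 q=1 r=1 p=0 clk=1
t6.Δ2 u=1 q=1 r=1 p=1 clk=1
t6.Δ3 u=1 q=0 r=1 p=1 clk=1
t6.Δ4 u=0 q=0 r=1 p=1 clk=1
t7.Δ0 u=0 q=0 r=1 p=1 clk=1
t7.Δ1 u=0 q=0 r=1 p=1 clk=0
t8.Δ0 u=0 q=0 r=1 p=1 clk=0
t8.Δ1 u=0 q=0 r=1 p=1 clk=1
t8.Δ2 u=0 q=0 r=1 p=0 clk=1
t8.Δ3 u=0 q=1 r=1 p=0 clk=1
t8.Δ4 u=1 q=1 r=1 p=0 clk=1
t9.Δ0 u=1 q=1 r=1 p=0 clk=1
t9.Δ1 u=1 q=1 r=1 p=0 clk=0
t10.Δ0 u=1 q=1 r=1 p=0 clk=0
t10.Δ1 u=1 q=1 r=1 p=0 clk=1
t10.Δ2 u=1 q=1 r=1 p=1 clk=1
t10.Δ3 u=1 q=0 r=1 p=1 clk=1
t10.Δ4 u=0 q=0 r=1 p=1 clk=1
t11.Δ0 u=0 q=0 r=1 p=1 clk=1
t11.Δ1 u=0 q=0 r=1 p=1 clk=0
t12.Δ0 u=0 q=0 r=1 p=1 clk=0
t12.Δ1 u=0 q=0 r=1 p=1 clk=1
t12.Δ2 u=0 q=0 r=1 p=0 clk=1
t12.Δ3 u=0 q=1 r=1 p=0 clk=1
t12.Δ4 u=1 q=1 r=1 p=0 clk=1
t13.Δ0 u=1 q=1 r=1 p=0 clk=1
t13.Δ1 u=1 q=1 r=1 p=0 clk=0
t14.Δ0 u=1 q=1 r=1 p=0 clk=0
t14.Δ1 u=1 q=1 r=1 p=0 clk=1
t14.Δ2 u=1 q=1 r=1 p=1 clk=1
t14.Δ3 u=1 q=0 r=1 p=1 clk=1
t14.Δ4 u=0 q=0 r=1 p=1 clk=1
t15.Δ0 u=0 q=0 r=1 p=1 clk=1
t15.Δ1 u=0 q=0 r=1 p=1 clk=0
t16.Δ0 u=0 q=0 r=1 p=1 clk=0
t16.Δ1 u=0 q=0 r=1 p=1 clk=1
t16.Δ2 u=0 q=0 r=1 p=0 clk=1
t16.Δ3 u=0 q=1 r=1 p=0 clk=1
t16.Δ4 u=1 q=1 r=1 p=0 clk=1

0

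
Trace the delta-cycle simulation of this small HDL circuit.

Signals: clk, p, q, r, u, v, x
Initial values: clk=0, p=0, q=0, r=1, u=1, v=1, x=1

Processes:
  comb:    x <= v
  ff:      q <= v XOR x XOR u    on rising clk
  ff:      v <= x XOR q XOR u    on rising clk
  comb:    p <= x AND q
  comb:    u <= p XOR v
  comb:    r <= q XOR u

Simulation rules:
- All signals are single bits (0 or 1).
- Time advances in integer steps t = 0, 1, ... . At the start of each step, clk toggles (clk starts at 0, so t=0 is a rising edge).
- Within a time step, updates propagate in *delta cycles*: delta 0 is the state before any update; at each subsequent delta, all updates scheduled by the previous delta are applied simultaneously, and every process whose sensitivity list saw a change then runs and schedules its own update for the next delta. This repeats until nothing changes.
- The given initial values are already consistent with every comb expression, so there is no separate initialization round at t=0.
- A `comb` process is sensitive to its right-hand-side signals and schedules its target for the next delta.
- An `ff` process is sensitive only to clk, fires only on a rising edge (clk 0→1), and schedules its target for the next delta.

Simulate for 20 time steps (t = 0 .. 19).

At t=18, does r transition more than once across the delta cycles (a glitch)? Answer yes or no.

t=0 Δ0: r=1 q=0 p=0 u=1 v=1 x=1 clk=0
  Δ1: clk:0→1
  Δ2: q:0→1, v:1→0
  Δ3: r:1→0, p:0→1, u:1→0, x:1→0
  Δ4: r:0→1, p:1→0, u:0→1
  Δ5: r:1→0, u:1→0
  Δ6: r:0→1
  (6Δ to stable)
t=1 Δ0: r=1 q=1 p=0 u=0 v=0 x=0 clk=1
  Δ1: clk:1→0
  (1Δ to stable)
t=2 Δ0: r=1 q=1 p=0 u=0 v=0 x=0 clk=0
  Δ1: clk:0→1
  Δ2: q:1→0, v:0→1
  Δ3: r:1→0, u:0→1, x:0→1
  Δ4: r:0→1
  (4Δ to stable)
t=3 Δ0: r=1 q=0 p=0 u=1 v=1 x=1 clk=1
  Δ1: clk:1→0
  (1Δ to stable)
t=4 Δ0: r=1 q=0 p=0 u=1 v=1 x=1 clk=0
  Δ1: clk:0→1
  Δ2: q:0→1, v:1→0
  Δ3: r:1→0, p:0→1, u:1→0, x:1→0
  Δ4: r:0→1, p:1→0, u:0→1
  Δ5: r:1→0, u:1→0
  Δ6: r:0→1
  (6Δ to stable)
t=5 Δ0: r=1 q=1 p=0 u=0 v=0 x=0 clk=1
  Δ1: clk:1→0
  (1Δ to stable)
t=6 Δ0: r=1 q=1 p=0 u=0 v=0 x=0 clk=0
  Δ1: clk:0→1
  Δ2: q:1→0, v:0→1
  Δ3: r:1→0, u:0→1, x:0→1
  Δ4: r:0→1
  (4Δ to stable)
t=7 Δ0: r=1 q=0 p=0 u=1 v=1 x=1 clk=1
  Δ1: clk:1→0
  (1Δ to stable)
t=8 Δ0: r=1 q=0 p=0 u=1 v=1 x=1 clk=0
  Δ1: clk:0→1
  Δ2: q:0→1, v:1→0
  Δ3: r:1→0, p:0→1, u:1→0, x:1→0
  Δ4: r:0→1, p:1→0, u:0→1
  Δ5: r:1→0, u:1→0
  Δ6: r:0→1
  (6Δ to stable)
t=9 Δ0: r=1 q=1 p=0 u=0 v=0 x=0 clk=1
  Δ1: clk:1→0
  (1Δ to stable)
t=10 Δ0: r=1 q=1 p=0 u=0 v=0 x=0 clk=0
  Δ1: clk:0→1
  Δ2: q:1→0, v:0→1
  Δ3: r:1→0, u:0→1, x:0→1
  Δ4: r:0→1
  (4Δ to stable)
t=11 Δ0: r=1 q=0 p=0 u=1 v=1 x=1 clk=1
  Δ1: clk:1→0
  (1Δ to stable)
t=12 Δ0: r=1 q=0 p=0 u=1 v=1 x=1 clk=0
  Δ1: clk:0→1
  Δ2: q:0→1, v:1→0
  Δ3: r:1→0, p:0→1, u:1→0, x:1→0
  Δ4: r:0→1, p:1→0, u:0→1
  Δ5: r:1→0, u:1→0
  Δ6: r:0→1
  (6Δ to stable)
t=13 Δ0: r=1 q=1 p=0 u=0 v=0 x=0 clk=1
  Δ1: clk:1→0
  (1Δ to stable)
t=14 Δ0: r=1 q=1 p=0 u=0 v=0 x=0 clk=0
  Δ1: clk:0→1
  Δ2: q:1→0, v:0→1
  Δ3: r:1→0, u:0→1, x:0→1
  Δ4: r:0→1
  (4Δ to stable)
t=15 Δ0: r=1 q=0 p=0 u=1 v=1 x=1 clk=1
  Δ1: clk:1→0
  (1Δ to stable)
t=16 Δ0: r=1 q=0 p=0 u=1 v=1 x=1 clk=0
  Δ1: clk:0→1
  Δ2: q:0→1, v:1→0
  Δ3: r:1→0, p:0→1, u:1→0, x:1→0
  Δ4: r:0→1, p:1→0, u:0→1
  Δ5: r:1→0, u:1→0
  Δ6: r:0→1
  (6Δ to stable)
t=17 Δ0: r=1 q=1 p=0 u=0 v=0 x=0 clk=1
  Δ1: clk:1→0
  (1Δ to stable)
t=18 Δ0: r=1 q=1 p=0 u=0 v=0 x=0 clk=0
  Δ1: clk:0→1
  Δ2: q:1→0, v:0→1
  Δ3: r:1→0, u:0→1, x:0→1
  Δ4: r:0→1
  (4Δ to stable)
t=19 Δ0: r=1 q=0 p=0 u=1 v=1 x=1 clk=1
  Δ1: clk:1→0
  (1Δ to stable)

yes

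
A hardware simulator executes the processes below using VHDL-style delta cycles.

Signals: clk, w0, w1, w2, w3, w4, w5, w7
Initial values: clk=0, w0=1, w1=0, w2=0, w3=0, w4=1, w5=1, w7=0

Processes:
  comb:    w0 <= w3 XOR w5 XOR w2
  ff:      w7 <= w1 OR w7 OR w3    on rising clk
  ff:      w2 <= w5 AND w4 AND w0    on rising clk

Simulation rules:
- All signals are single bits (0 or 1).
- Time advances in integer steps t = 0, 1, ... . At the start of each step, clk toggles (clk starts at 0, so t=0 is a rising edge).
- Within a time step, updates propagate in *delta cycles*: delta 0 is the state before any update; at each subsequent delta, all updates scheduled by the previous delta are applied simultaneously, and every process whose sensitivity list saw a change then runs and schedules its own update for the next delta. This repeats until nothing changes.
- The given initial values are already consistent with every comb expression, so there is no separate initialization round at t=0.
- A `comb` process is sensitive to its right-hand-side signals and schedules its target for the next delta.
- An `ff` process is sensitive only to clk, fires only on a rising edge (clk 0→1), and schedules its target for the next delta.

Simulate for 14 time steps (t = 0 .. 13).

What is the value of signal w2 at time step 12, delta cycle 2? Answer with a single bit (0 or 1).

t0.Δ0 w5=1 clk=0 w1=0 w0=1 w7=0 w2=0 w3=0 w4=1
t0.Δ1 w5=1 clk=1 w1=0 w0=1 w7=0 w2=0 w3=0 w4=1
t0.Δ2 w5=1 clk=1 w1=0 w0=1 w7=0 w2=1 w3=0 w4=1
t0.Δ3 w5=1 clk=1 w1=0 w0=0 w7=0 w2=1 w3=0 w4=1
t1.Δ0 w5=1 clk=1 w1=0 w0=0 w7=0 w2=1 w3=0 w4=1
t1.Δ1 w5=1 clk=0 w1=0 w0=0 w7=0 w2=1 w3=0 w4=1
t2.Δ0 w5=1 clk=0 w1=0 w0=0 w7=0 w2=1 w3=0 w4=1
t2.Δ1 w5=1 clk=1 w1=0 w0=0 w7=0 w2=1 w3=0 w4=1
t2.Δ2 w5=1 clk=1 w1=0 w0=0 w7=0 w2=0 w3=0 w4=1
t2.Δ3 w5=1 clk=1 w1=0 w0=1 w7=0 w2=0 w3=0 w4=1
t3.Δ0 w5=1 clk=1 w1=0 w0=1 w7=0 w2=0 w3=0 w4=1
t3.Δ1 w5=1 clk=0 w1=0 w0=1 w7=0 w2=0 w3=0 w4=1
t4.Δ0 w5=1 clk=0 w1=0 w0=1 w7=0 w2=0 w3=0 w4=1
t4.Δ1 w5=1 clk=1 w1=0 w0=1 w7=0 w2=0 w3=0 w4=1
t4.Δ2 w5=1 clk=1 w1=0 w0=1 w7=0 w2=1 w3=0 w4=1
t4.Δ3 w5=1 clk=1 w1=0 w0=0 w7=0 w2=1 w3=0 w4=1
t5.Δ0 w5=1 clk=1 w1=0 w0=0 w7=0 w2=1 w3=0 w4=1
t5.Δ1 w5=1 clk=0 w1=0 w0=0 w7=0 w2=1 w3=0 w4=1
t6.Δ0 w5=1 clk=0 w1=0 w0=0 w7=0 w2=1 w3=0 w4=1
t6.Δ1 w5=1 clk=1 w1=0 w0=0 w7=0 w2=1 w3=0 w4=1
t6.Δ2 w5=1 clk=1 w1=0 w0=0 w7=0 w2=0 w3=0 w4=1
t6.Δ3 w5=1 clk=1 w1=0 w0=1 w7=0 w2=0 w3=0 w4=1
t7.Δ0 w5=1 clk=1 w1=0 w0=1 w7=0 w2=0 w3=0 w4=1
t7.Δ1 w5=1 clk=0 w1=0 w0=1 w7=0 w2=0 w3=0 w4=1
t8.Δ0 w5=1 clk=0 w1=0 w0=1 w7=0 w2=0 w3=0 w4=1
t8.Δ1 w5=1 clk=1 w1=0 w0=1 w7=0 w2=0 w3=0 w4=1
t8.Δ2 w5=1 clk=1 w1=0 w0=1 w7=0 w2=1 w3=0 w4=1
t8.Δ3 w5=1 clk=1 w1=0 w0=0 w7=0 w2=1 w3=0 w4=1
t9.Δ0 w5=1 clk=1 w1=0 w0=0 w7=0 w2=1 w3=0 w4=1
t9.Δ1 w5=1 clk=0 w1=0 w0=0 w7=0 w2=1 w3=0 w4=1
t10.Δ0 w5=1 clk=0 w1=0 w0=0 w7=0 w2=1 w3=0 w4=1
t10.Δ1 w5=1 clk=1 w1=0 w0=0 w7=0 w2=1 w3=0 w4=1
t10.Δ2 w5=1 clk=1 w1=0 w0=0 w7=0 w2=0 w3=0 w4=1
t10.Δ3 w5=1 clk=1 w1=0 w0=1 w7=0 w2=0 w3=0 w4=1
t11.Δ0 w5=1 clk=1 w1=0 w0=1 w7=0 w2=0 w3=0 w4=1
t11.Δ1 w5=1 clk=0 w1=0 w0=1 w7=0 w2=0 w3=0 w4=1
t12.Δ0 w5=1 clk=0 w1=0 w0=1 w7=0 w2=0 w3=0 w4=1
t12.Δ1 w5=1 clk=1 w1=0 w0=1 w7=0 w2=0 w3=0 w4=1
t12.Δ2 w5=1 clk=1 w1=0 w0=1 w7=0 w2=1 w3=0 w4=1
t12.Δ3 w5=1 clk=1 w1=0 w0=0 w7=0 w2=1 w3=0 w4=1
t13.Δ0 w5=1 clk=1 w1=0 w0=0 w7=0 w2=1 w3=0 w4=1
t13.Δ1 w5=1 clk=0 w1=0 w0=0 w7=0 w2=1 w3=0 w4=1

1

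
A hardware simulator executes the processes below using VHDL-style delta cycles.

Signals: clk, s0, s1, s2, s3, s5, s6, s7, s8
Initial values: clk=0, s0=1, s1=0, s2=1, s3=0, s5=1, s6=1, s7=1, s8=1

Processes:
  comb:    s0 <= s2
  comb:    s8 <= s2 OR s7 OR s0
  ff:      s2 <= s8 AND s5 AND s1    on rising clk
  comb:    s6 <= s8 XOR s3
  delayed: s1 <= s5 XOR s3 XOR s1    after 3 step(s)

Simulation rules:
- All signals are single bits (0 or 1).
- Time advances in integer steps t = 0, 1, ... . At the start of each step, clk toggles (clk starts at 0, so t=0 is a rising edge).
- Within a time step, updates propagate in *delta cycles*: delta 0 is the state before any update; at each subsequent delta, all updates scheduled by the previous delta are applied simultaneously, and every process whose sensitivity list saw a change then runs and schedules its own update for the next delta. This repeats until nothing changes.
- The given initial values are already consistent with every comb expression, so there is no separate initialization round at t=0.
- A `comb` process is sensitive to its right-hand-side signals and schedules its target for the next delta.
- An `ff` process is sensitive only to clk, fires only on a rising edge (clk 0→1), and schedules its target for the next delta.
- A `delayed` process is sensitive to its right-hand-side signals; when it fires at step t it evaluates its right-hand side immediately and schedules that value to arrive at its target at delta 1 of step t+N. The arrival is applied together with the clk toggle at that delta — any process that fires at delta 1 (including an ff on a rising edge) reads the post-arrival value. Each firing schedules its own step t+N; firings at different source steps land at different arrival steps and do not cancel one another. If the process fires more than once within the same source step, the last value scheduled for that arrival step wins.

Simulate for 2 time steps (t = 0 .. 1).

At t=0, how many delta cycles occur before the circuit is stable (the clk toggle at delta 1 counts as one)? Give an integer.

3

t0.Δ0 s8=1 s0=1 s7=1 clk=0 s5=1 s2=1 s1=0 s3=0 s6=1
t0.Δ1 s8=1 s0=1 s7=1 clk=1 s5=1 s2=1 s1=0 s3=0 s6=1
t0.Δ2 s8=1 s0=1 s7=1 clk=1 s5=1 s2=0 s1=0 s3=0 s6=1
t0.Δ3 s8=1 s0=0 s7=1 clk=1 s5=1 s2=0 s1=0 s3=0 s6=1
t1.Δ0 s8=1 s0=0 s7=1 clk=1 s5=1 s2=0 s1=0 s3=0 s6=1
t1.Δ1 s8=1 s0=0 s7=1 clk=0 s5=1 s2=0 s1=0 s3=0 s6=1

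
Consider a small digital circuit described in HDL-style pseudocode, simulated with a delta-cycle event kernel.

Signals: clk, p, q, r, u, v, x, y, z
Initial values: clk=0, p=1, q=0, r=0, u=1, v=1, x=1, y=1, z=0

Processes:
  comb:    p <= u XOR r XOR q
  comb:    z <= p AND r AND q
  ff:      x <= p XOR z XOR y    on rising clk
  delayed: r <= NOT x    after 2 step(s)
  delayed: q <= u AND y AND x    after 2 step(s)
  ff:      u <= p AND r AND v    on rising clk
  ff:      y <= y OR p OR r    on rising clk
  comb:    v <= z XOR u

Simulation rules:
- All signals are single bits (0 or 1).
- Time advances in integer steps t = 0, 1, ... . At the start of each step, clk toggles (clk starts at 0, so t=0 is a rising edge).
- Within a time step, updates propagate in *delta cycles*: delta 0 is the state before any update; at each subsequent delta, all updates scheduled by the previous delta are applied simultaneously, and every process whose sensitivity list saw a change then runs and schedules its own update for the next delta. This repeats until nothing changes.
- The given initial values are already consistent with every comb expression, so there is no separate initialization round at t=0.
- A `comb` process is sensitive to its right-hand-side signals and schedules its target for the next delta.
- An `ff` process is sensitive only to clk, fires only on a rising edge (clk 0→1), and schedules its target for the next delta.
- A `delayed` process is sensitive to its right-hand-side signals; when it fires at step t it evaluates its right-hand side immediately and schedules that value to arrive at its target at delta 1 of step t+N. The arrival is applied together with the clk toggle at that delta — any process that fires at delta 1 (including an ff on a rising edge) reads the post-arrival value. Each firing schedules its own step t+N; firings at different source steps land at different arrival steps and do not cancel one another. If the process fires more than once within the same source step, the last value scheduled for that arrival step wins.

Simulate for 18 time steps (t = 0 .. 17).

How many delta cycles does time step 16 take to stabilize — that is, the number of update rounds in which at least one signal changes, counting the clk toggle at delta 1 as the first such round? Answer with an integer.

2

t0.Δ0 p=1 x=1 y=1 v=1 z=0 r=0 clk=0 u=1 q=0
t0.Δ1 p=1 x=1 y=1 v=1 z=0 r=0 clk=1 u=1 q=0
t0.Δ2 p=1 x=0 y=1 v=1 z=0 r=0 clk=1 u=0 q=0
t0.Δ3 p=0 x=0 y=1 v=0 z=0 r=0 clk=1 u=0 q=0
t1.Δ0 p=0 x=0 y=1 v=0 z=0 r=0 clk=1 u=0 q=0
t1.Δ1 p=0 x=0 y=1 v=0 z=0 r=0 clk=0 u=0 q=0
t2.Δ0 p=0 x=0 y=1 v=0 z=0 r=0 clk=0 u=0 q=0
t2.Δ1 p=0 x=0 y=1 v=0 z=0 r=1 clk=1 u=0 q=0
t2.Δ2 p=1 x=1 y=1 v=0 z=0 r=1 clk=1 u=0 q=0
t3.Δ0 p=1 x=1 y=1 v=0 z=0 r=1 clk=1 u=0 q=0
t3.Δ1 p=1 x=1 y=1 v=0 z=0 r=1 clk=0 u=0 q=0
t4.Δ0 p=1 x=1 y=1 v=0 z=0 r=1 clk=0 u=0 q=0
t4.Δ1 p=1 x=1 y=1 v=0 z=0 r=0 clk=1 u=0 q=0
t4.Δ2 p=0 x=0 y=1 v=0 z=0 r=0 clk=1 u=0 q=0
t5.Δ0 p=0 x=0 y=1 v=0 z=0 r=0 clk=1 u=0 q=0
t5.Δ1 p=0 x=0 y=1 v=0 z=0 r=0 clk=0 u=0 q=0
t6.Δ0 p=0 x=0 y=1 v=0 z=0 r=0 clk=0 u=0 q=0
t6.Δ1 p=0 x=0 y=1 v=0 z=0 r=1 clk=1 u=0 q=0
t6.Δ2 p=1 x=1 y=1 v=0 z=0 r=1 clk=1 u=0 q=0
t7.Δ0 p=1 x=1 y=1 v=0 z=0 r=1 clk=1 u=0 q=0
t7.Δ1 p=1 x=1 y=1 v=0 z=0 r=1 clk=0 u=0 q=0
t8.Δ0 p=1 x=1 y=1 v=0 z=0 r=1 clk=0 u=0 q=0
t8.Δ1 p=1 x=1 y=1 v=0 z=0 r=0 clk=1 u=0 q=0
t8.Δ2 p=0 x=0 y=1 v=0 z=0 r=0 clk=1 u=0 q=0
t9.Δ0 p=0 x=0 y=1 v=0 z=0 r=0 clk=1 u=0 q=0
t9.Δ1 p=0 x=0 y=1 v=0 z=0 r=0 clk=0 u=0 q=0
t10.Δ0 p=0 x=0 y=1 v=0 z=0 r=0 clk=0 u=0 q=0
t10.Δ1 p=0 x=0 y=1 v=0 z=0 r=1 clk=1 u=0 q=0
t10.Δ2 p=1 x=1 y=1 v=0 z=0 r=1 clk=1 u=0 q=0
t11.Δ0 p=1 x=1 y=1 v=0 z=0 r=1 clk=1 u=0 q=0
t11.Δ1 p=1 x=1 y=1 v=0 z=0 r=1 clk=0 u=0 q=0
t12.Δ0 p=1 x=1 y=1 v=0 z=0 r=1 clk=0 u=0 q=0
t12.Δ1 p=1 x=1 y=1 v=0 z=0 r=0 clk=1 u=0 q=0
t12.Δ2 p=0 x=0 y=1 v=0 z=0 r=0 clk=1 u=0 q=0
t13.Δ0 p=0 x=0 y=1 v=0 z=0 r=0 clk=1 u=0 q=0
t13.Δ1 p=0 x=0 y=1 v=0 z=0 r=0 clk=0 u=0 q=0
t14.Δ0 p=0 x=0 y=1 v=0 z=0 r=0 clk=0 u=0 q=0
t14.Δ1 p=0 x=0 y=1 v=0 z=0 r=1 clk=1 u=0 q=0
t14.Δ2 p=1 x=1 y=1 v=0 z=0 r=1 clk=1 u=0 q=0
t15.Δ0 p=1 x=1 y=1 v=0 z=0 r=1 clk=1 u=0 q=0
t15.Δ1 p=1 x=1 y=1 v=0 z=0 r=1 clk=0 u=0 q=0
t16.Δ0 p=1 x=1 y=1 v=0 z=0 r=1 clk=0 u=0 q=0
t16.Δ1 p=1 x=1 y=1 v=0 z=0 r=0 clk=1 u=0 q=0
t16.Δ2 p=0 x=0 y=1 v=0 z=0 r=0 clk=1 u=0 q=0
t17.Δ0 p=0 x=0 y=1 v=0 z=0 r=0 clk=1 u=0 q=0
t17.Δ1 p=0 x=0 y=1 v=0 z=0 r=0 clk=0 u=0 q=0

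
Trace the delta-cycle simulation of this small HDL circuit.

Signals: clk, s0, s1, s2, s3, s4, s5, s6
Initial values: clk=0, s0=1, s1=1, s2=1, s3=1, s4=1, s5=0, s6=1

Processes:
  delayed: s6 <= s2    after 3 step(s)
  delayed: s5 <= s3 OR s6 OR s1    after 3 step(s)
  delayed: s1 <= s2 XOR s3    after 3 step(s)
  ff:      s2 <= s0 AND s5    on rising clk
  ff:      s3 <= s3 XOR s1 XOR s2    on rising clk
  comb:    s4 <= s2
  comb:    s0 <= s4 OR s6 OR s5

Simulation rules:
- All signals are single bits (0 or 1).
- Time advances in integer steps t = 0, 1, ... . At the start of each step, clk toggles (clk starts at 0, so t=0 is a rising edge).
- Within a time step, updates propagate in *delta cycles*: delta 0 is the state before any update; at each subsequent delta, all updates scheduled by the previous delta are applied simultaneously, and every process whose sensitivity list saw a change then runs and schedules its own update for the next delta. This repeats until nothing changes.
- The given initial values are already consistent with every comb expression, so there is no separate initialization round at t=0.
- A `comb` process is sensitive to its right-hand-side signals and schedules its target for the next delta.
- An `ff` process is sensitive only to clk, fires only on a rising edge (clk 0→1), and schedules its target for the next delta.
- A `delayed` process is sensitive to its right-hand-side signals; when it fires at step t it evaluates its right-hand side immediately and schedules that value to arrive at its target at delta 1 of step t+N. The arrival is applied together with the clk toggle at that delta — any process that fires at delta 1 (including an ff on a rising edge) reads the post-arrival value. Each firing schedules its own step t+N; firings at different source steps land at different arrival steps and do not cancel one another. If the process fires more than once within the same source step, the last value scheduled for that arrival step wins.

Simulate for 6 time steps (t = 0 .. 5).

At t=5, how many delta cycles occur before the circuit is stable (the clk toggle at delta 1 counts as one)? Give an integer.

t=0 Δ0: clk=0 s0=1 s1=1 s3=1 s4=1 s2=1 s6=1 s5=0
  Δ1: clk:0→1
  Δ2: s2:1→0
  Δ3: s4:1→0
  (3Δ to stable)
t=1 Δ0: clk=1 s0=1 s1=1 s3=1 s4=0 s2=0 s6=1 s5=0
  Δ1: clk:1→0
  (1Δ to stable)
t=2 Δ0: clk=0 s0=1 s1=1 s3=1 s4=0 s2=0 s6=1 s5=0
  Δ1: clk:0→1
  Δ2: s3:1→0
  (2Δ to stable)
t=3 Δ0: clk=1 s0=1 s1=1 s3=0 s4=0 s2=0 s6=1 s5=0
  Δ1: clk:1→0, s6:1→0
  Δ2: s0:1→0
  (2Δ to stable)
t=4 Δ0: clk=0 s0=0 s1=1 s3=0 s4=0 s2=0 s6=0 s5=0
  Δ1: clk:0→1
  Δ2: s3:0→1
  (2Δ to stable)
t=5 Δ0: clk=1 s0=0 s1=1 s3=1 s4=0 s2=0 s6=0 s5=0
  Δ1: clk:1→0, s1:1→0, s5:0→1
  Δ2: s0:0→1
  (2Δ to stable)

2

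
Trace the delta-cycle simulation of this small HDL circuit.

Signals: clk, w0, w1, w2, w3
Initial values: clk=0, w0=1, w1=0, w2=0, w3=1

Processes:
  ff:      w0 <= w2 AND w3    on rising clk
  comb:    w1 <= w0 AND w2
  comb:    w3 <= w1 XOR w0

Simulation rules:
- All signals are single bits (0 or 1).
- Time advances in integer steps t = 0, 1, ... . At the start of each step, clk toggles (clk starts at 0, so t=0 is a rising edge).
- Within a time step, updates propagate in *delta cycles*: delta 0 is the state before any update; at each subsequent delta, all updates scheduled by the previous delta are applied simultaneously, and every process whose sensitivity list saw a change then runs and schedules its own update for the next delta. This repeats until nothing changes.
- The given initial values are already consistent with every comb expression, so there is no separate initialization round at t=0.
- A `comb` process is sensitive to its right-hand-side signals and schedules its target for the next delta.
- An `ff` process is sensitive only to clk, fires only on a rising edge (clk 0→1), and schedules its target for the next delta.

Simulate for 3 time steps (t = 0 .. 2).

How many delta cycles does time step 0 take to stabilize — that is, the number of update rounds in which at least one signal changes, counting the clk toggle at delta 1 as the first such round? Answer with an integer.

3

[bits: clk,w1,w3,w2,w0]
t=0: Δ0=00101 Δ1=10101 Δ2=10100 Δ3=10000 | 3Δ
t=1: Δ0=10000 Δ1=00000 | 1Δ
t=2: Δ0=00000 Δ1=10000 | 1Δ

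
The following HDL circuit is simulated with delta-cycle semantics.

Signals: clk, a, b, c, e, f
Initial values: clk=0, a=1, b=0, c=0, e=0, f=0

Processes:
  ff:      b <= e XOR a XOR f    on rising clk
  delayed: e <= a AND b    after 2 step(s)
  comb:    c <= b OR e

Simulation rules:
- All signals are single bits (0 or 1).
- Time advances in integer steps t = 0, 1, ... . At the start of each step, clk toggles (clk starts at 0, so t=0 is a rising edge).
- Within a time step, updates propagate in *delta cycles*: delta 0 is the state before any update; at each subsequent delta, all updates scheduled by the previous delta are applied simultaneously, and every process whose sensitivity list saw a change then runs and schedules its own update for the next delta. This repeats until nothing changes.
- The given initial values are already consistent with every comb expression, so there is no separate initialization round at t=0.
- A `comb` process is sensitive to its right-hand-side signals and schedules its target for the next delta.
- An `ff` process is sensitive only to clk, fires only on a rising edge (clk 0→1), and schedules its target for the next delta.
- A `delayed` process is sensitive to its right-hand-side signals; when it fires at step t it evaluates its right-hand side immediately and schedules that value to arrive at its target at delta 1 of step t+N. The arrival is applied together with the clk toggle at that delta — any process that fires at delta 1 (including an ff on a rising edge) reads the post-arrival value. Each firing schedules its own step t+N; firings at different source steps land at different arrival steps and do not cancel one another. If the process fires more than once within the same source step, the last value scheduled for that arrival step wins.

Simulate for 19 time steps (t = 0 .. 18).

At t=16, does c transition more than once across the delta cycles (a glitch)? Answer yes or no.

yes

t0.Δ0 c=0 a=1 f=0 b=0 e=0 clk=0
t0.Δ1 c=0 a=1 f=0 b=0 e=0 clk=1
t0.Δ2 c=0 a=1 f=0 b=1 e=0 clk=1
t0.Δ3 c=1 a=1 f=0 b=1 e=0 clk=1
t1.Δ0 c=1 a=1 f=0 b=1 e=0 clk=1
t1.Δ1 c=1 a=1 f=0 b=1 e=0 clk=0
t2.Δ0 c=1 a=1 f=0 b=1 e=0 clk=0
t2.Δ1 c=1 a=1 f=0 b=1 e=1 clk=1
t2.Δ2 c=1 a=1 f=0 b=0 e=1 clk=1
t3.Δ0 c=1 a=1 f=0 b=0 e=1 clk=1
t3.Δ1 c=1 a=1 f=0 b=0 e=1 clk=0
t4.Δ0 c=1 a=1 f=0 b=0 e=1 clk=0
t4.Δ1 c=1 a=1 f=0 b=0 e=0 clk=1
t4.Δ2 c=0 a=1 f=0 b=1 e=0 clk=1
t4.Δ3 c=1 a=1 f=0 b=1 e=0 clk=1
t5.Δ0 c=1 a=1 f=0 b=1 e=0 clk=1
t5.Δ1 c=1 a=1 f=0 b=1 e=0 clk=0
t6.Δ0 c=1 a=1 f=0 b=1 e=0 clk=0
t6.Δ1 c=1 a=1 f=0 b=1 e=1 clk=1
t6.Δ2 c=1 a=1 f=0 b=0 e=1 clk=1
t7.Δ0 c=1 a=1 f=0 b=0 e=1 clk=1
t7.Δ1 c=1 a=1 f=0 b=0 e=1 clk=0
t8.Δ0 c=1 a=1 f=0 b=0 e=1 clk=0
t8.Δ1 c=1 a=1 f=0 b=0 e=0 clk=1
t8.Δ2 c=0 a=1 f=0 b=1 e=0 clk=1
t8.Δ3 c=1 a=1 f=0 b=1 e=0 clk=1
t9.Δ0 c=1 a=1 f=0 b=1 e=0 clk=1
t9.Δ1 c=1 a=1 f=0 b=1 e=0 clk=0
t10.Δ0 c=1 a=1 f=0 b=1 e=0 clk=0
t10.Δ1 c=1 a=1 f=0 b=1 e=1 clk=1
t10.Δ2 c=1 a=1 f=0 b=0 e=1 clk=1
t11.Δ0 c=1 a=1 f=0 b=0 e=1 clk=1
t11.Δ1 c=1 a=1 f=0 b=0 e=1 clk=0
t12.Δ0 c=1 a=1 f=0 b=0 e=1 clk=0
t12.Δ1 c=1 a=1 f=0 b=0 e=0 clk=1
t12.Δ2 c=0 a=1 f=0 b=1 e=0 clk=1
t12.Δ3 c=1 a=1 f=0 b=1 e=0 clk=1
t13.Δ0 c=1 a=1 f=0 b=1 e=0 clk=1
t13.Δ1 c=1 a=1 f=0 b=1 e=0 clk=0
t14.Δ0 c=1 a=1 f=0 b=1 e=0 clk=0
t14.Δ1 c=1 a=1 f=0 b=1 e=1 clk=1
t14.Δ2 c=1 a=1 f=0 b=0 e=1 clk=1
t15.Δ0 c=1 a=1 f=0 b=0 e=1 clk=1
t15.Δ1 c=1 a=1 f=0 b=0 e=1 clk=0
t16.Δ0 c=1 a=1 f=0 b=0 e=1 clk=0
t16.Δ1 c=1 a=1 f=0 b=0 e=0 clk=1
t16.Δ2 c=0 a=1 f=0 b=1 e=0 clk=1
t16.Δ3 c=1 a=1 f=0 b=1 e=0 clk=1
t17.Δ0 c=1 a=1 f=0 b=1 e=0 clk=1
t17.Δ1 c=1 a=1 f=0 b=1 e=0 clk=0
t18.Δ0 c=1 a=1 f=0 b=1 e=0 clk=0
t18.Δ1 c=1 a=1 f=0 b=1 e=1 clk=1
t18.Δ2 c=1 a=1 f=0 b=0 e=1 clk=1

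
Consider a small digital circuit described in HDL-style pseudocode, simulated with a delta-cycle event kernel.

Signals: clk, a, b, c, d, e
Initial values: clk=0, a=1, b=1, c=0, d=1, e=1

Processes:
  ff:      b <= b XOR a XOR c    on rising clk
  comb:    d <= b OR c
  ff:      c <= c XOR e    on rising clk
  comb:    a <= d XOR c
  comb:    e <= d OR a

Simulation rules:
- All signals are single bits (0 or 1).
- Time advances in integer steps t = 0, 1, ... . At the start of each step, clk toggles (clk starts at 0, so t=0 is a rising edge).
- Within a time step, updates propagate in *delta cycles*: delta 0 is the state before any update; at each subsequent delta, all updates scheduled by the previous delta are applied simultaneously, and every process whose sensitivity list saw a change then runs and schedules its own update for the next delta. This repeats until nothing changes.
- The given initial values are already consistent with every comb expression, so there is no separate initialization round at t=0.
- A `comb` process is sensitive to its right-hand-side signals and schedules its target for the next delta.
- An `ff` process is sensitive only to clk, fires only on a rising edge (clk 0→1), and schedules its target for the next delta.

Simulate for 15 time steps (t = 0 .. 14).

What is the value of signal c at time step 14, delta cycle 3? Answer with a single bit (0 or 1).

0

t=0 Δ0: d=1 e=1 b=1 c=0 clk=0 a=1
  Δ1: clk:0→1
  Δ2: b:1→0, c:0→1
  Δ3: a:1→0
  (3Δ to stable)
t=1 Δ0: d=1 e=1 b=0 c=1 clk=1 a=0
  Δ1: clk:1→0
  (1Δ to stable)
t=2 Δ0: d=1 e=1 b=0 c=1 clk=0 a=0
  Δ1: clk:0→1
  Δ2: b:0→1, c:1→0
  Δ3: a:0→1
  (3Δ to stable)
t=3 Δ0: d=1 e=1 b=1 c=0 clk=1 a=1
  Δ1: clk:1→0
  (1Δ to stable)
t=4 Δ0: d=1 e=1 b=1 c=0 clk=0 a=1
  Δ1: clk:0→1
  Δ2: b:1→0, c:0→1
  Δ3: a:1→0
  (3Δ to stable)
t=5 Δ0: d=1 e=1 b=0 c=1 clk=1 a=0
  Δ1: clk:1→0
  (1Δ to stable)
t=6 Δ0: d=1 e=1 b=0 c=1 clk=0 a=0
  Δ1: clk:0→1
  Δ2: b:0→1, c:1→0
  Δ3: a:0→1
  (3Δ to stable)
t=7 Δ0: d=1 e=1 b=1 c=0 clk=1 a=1
  Δ1: clk:1→0
  (1Δ to stable)
t=8 Δ0: d=1 e=1 b=1 c=0 clk=0 a=1
  Δ1: clk:0→1
  Δ2: b:1→0, c:0→1
  Δ3: a:1→0
  (3Δ to stable)
t=9 Δ0: d=1 e=1 b=0 c=1 clk=1 a=0
  Δ1: clk:1→0
  (1Δ to stable)
t=10 Δ0: d=1 e=1 b=0 c=1 clk=0 a=0
  Δ1: clk:0→1
  Δ2: b:0→1, c:1→0
  Δ3: a:0→1
  (3Δ to stable)
t=11 Δ0: d=1 e=1 b=1 c=0 clk=1 a=1
  Δ1: clk:1→0
  (1Δ to stable)
t=12 Δ0: d=1 e=1 b=1 c=0 clk=0 a=1
  Δ1: clk:0→1
  Δ2: b:1→0, c:0→1
  Δ3: a:1→0
  (3Δ to stable)
t=13 Δ0: d=1 e=1 b=0 c=1 clk=1 a=0
  Δ1: clk:1→0
  (1Δ to stable)
t=14 Δ0: d=1 e=1 b=0 c=1 clk=0 a=0
  Δ1: clk:0→1
  Δ2: b:0→1, c:1→0
  Δ3: a:0→1
  (3Δ to stable)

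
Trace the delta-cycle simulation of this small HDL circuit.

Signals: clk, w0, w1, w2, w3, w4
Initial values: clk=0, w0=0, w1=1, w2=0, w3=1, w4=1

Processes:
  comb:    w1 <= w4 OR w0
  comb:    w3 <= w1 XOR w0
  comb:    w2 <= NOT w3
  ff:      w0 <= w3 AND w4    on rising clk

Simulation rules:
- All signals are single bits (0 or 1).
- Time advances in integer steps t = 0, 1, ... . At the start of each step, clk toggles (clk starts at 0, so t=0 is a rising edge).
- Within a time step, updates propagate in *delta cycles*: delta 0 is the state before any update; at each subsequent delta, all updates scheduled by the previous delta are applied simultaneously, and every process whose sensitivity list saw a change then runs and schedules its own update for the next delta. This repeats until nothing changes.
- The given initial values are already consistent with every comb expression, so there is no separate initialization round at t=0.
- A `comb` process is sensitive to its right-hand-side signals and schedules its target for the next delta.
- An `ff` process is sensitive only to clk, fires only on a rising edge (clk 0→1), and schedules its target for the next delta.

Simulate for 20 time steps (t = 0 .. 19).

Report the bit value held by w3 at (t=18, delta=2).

t=0 Δ0: clk=0 w1=1 w0=0 w2=0 w4=1 w3=1
  Δ1: clk:0→1
  Δ2: w0:0→1
  Δ3: w3:1→0
  Δ4: w2:0→1
  (4Δ to stable)
t=1 Δ0: clk=1 w1=1 w0=1 w2=1 w4=1 w3=0
  Δ1: clk:1→0
  (1Δ to stable)
t=2 Δ0: clk=0 w1=1 w0=1 w2=1 w4=1 w3=0
  Δ1: clk:0→1
  Δ2: w0:1→0
  Δ3: w3:0→1
  Δ4: w2:1→0
  (4Δ to stable)
t=3 Δ0: clk=1 w1=1 w0=0 w2=0 w4=1 w3=1
  Δ1: clk:1→0
  (1Δ to stable)
t=4 Δ0: clk=0 w1=1 w0=0 w2=0 w4=1 w3=1
  Δ1: clk:0→1
  Δ2: w0:0→1
  Δ3: w3:1→0
  Δ4: w2:0→1
  (4Δ to stable)
t=5 Δ0: clk=1 w1=1 w0=1 w2=1 w4=1 w3=0
  Δ1: clk:1→0
  (1Δ to stable)
t=6 Δ0: clk=0 w1=1 w0=1 w2=1 w4=1 w3=0
  Δ1: clk:0→1
  Δ2: w0:1→0
  Δ3: w3:0→1
  Δ4: w2:1→0
  (4Δ to stable)
t=7 Δ0: clk=1 w1=1 w0=0 w2=0 w4=1 w3=1
  Δ1: clk:1→0
  (1Δ to stable)
t=8 Δ0: clk=0 w1=1 w0=0 w2=0 w4=1 w3=1
  Δ1: clk:0→1
  Δ2: w0:0→1
  Δ3: w3:1→0
  Δ4: w2:0→1
  (4Δ to stable)
t=9 Δ0: clk=1 w1=1 w0=1 w2=1 w4=1 w3=0
  Δ1: clk:1→0
  (1Δ to stable)
t=10 Δ0: clk=0 w1=1 w0=1 w2=1 w4=1 w3=0
  Δ1: clk:0→1
  Δ2: w0:1→0
  Δ3: w3:0→1
  Δ4: w2:1→0
  (4Δ to stable)
t=11 Δ0: clk=1 w1=1 w0=0 w2=0 w4=1 w3=1
  Δ1: clk:1→0
  (1Δ to stable)
t=12 Δ0: clk=0 w1=1 w0=0 w2=0 w4=1 w3=1
  Δ1: clk:0→1
  Δ2: w0:0→1
  Δ3: w3:1→0
  Δ4: w2:0→1
  (4Δ to stable)
t=13 Δ0: clk=1 w1=1 w0=1 w2=1 w4=1 w3=0
  Δ1: clk:1→0
  (1Δ to stable)
t=14 Δ0: clk=0 w1=1 w0=1 w2=1 w4=1 w3=0
  Δ1: clk:0→1
  Δ2: w0:1→0
  Δ3: w3:0→1
  Δ4: w2:1→0
  (4Δ to stable)
t=15 Δ0: clk=1 w1=1 w0=0 w2=0 w4=1 w3=1
  Δ1: clk:1→0
  (1Δ to stable)
t=16 Δ0: clk=0 w1=1 w0=0 w2=0 w4=1 w3=1
  Δ1: clk:0→1
  Δ2: w0:0→1
  Δ3: w3:1→0
  Δ4: w2:0→1
  (4Δ to stable)
t=17 Δ0: clk=1 w1=1 w0=1 w2=1 w4=1 w3=0
  Δ1: clk:1→0
  (1Δ to stable)
t=18 Δ0: clk=0 w1=1 w0=1 w2=1 w4=1 w3=0
  Δ1: clk:0→1
  Δ2: w0:1→0
  Δ3: w3:0→1
  Δ4: w2:1→0
  (4Δ to stable)
t=19 Δ0: clk=1 w1=1 w0=0 w2=0 w4=1 w3=1
  Δ1: clk:1→0
  (1Δ to stable)

0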